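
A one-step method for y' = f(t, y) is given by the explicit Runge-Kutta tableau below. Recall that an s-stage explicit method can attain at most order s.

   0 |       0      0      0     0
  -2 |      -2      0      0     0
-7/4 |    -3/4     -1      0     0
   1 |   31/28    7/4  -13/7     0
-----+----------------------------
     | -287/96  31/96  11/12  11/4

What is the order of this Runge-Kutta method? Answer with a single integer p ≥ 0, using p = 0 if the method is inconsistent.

2

b = (-287/96, 31/96, 11/12, 11/4)
c = (0, -2, -7/4, 1)
Ac = (0, 0, 2, -1/4)
Σ b_i: (-287/96)·1 + 31/96·1 + 11/12·1 + 11/4·1 = 1 ✓
b·c: 31/96·(-2) + 11/12·(-7/4) + 11/4·1 = 1/2 ✓
b·c²: 31/96·4 + 11/12·49/16 + 11/4·1 = 1315/192 ≠ 1/3 ⇒ order 2.
b·Ac: 11/12·2 + 11/4·(-1/4) = 55/48 ≠ 1/6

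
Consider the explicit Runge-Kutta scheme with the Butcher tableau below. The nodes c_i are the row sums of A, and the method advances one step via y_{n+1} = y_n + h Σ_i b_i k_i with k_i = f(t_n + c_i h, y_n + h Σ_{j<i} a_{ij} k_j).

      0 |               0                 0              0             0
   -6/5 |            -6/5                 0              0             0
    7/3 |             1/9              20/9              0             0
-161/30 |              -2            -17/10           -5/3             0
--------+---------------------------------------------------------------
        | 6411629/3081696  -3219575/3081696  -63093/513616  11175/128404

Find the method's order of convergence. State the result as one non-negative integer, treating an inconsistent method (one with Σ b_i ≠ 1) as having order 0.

3

b = (6411629/3081696, -3219575/3081696, -63093/513616, 11175/128404)
c = (0, -6/5, 7/3, -161/30)
Ac = (0, 0, -8/3, -416/225)
Σ b_i: 6411629/3081696·1 + (-3219575/3081696)·1 + (-63093/513616)·1 + 11175/128404·1 = 1 ✓
b·c: (-3219575/3081696)·(-6/5) + (-63093/513616)·7/3 + 11175/128404·(-161/30) = 1/2 ✓
b·c²: (-3219575/3081696)·36/25 + (-63093/513616)·49/9 + 11175/128404·25921/900 = 1/3 ✓
b·Ac: (-63093/513616)·(-8/3) + 11175/128404·(-416/225) = 1/6 ✓
b·c³: (-3219575/3081696)·(-216/125) + (-63093/513616)·343/27 + 11175/128404·(-4173281/27000) = -122100763/9245088 ≠ 1/4 ⇒ order 3.
b·(c∘Ac): (-63093/513616)·(-56/9) + 11175/128404·33488/3375 = 4703111/2889090 ≠ 1/8
b·Ac²: (-63093/513616)·16/5 + 11175/128404·(-38887/3375) = -8065511/5778180 ≠ 1/12
b·A²c: 11175/128404·40/9 = 37250/96303 ≠ 1/24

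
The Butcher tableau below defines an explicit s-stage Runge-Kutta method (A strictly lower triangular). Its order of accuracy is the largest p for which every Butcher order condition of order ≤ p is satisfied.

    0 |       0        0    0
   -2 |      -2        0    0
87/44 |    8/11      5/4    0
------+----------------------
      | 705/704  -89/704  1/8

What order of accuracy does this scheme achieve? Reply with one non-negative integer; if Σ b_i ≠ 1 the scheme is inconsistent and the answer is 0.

b = (705/704, -89/704, 1/8)
c = (0, -2, 87/44)
Ac = (0, 0, -5/2)
Σ b_i: 705/704·1 + (-89/704)·1 + 1/8·1 = 1 ✓
b·c: (-89/704)·(-2) + 1/8·87/44 = 1/2 ✓
b·c²: (-89/704)·4 + 1/8·7569/1936 = -263/15488 ≠ 1/3 ⇒ order 2.
b·Ac: 1/8·(-5/2) = -5/16 ≠ 1/6

2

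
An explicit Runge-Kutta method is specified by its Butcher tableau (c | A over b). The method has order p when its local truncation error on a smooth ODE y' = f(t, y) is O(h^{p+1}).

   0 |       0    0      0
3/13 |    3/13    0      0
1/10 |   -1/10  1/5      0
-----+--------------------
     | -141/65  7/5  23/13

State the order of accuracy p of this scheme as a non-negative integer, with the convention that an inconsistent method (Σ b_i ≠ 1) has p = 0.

b = (-141/65, 7/5, 23/13)
c = (0, 3/13, 1/10)
Ac = (0, 0, 3/65)
Σ b_i: (-141/65)·1 + 7/5·1 + 23/13·1 = 1 ✓
b·c: 7/5·3/13 + 23/13·1/10 = 1/2 ✓
b·c²: 7/5·9/169 + 23/13·1/100 = 1559/16900 ≠ 1/3 ⇒ order 2.
b·Ac: 23/13·3/65 = 69/845 ≠ 1/6

2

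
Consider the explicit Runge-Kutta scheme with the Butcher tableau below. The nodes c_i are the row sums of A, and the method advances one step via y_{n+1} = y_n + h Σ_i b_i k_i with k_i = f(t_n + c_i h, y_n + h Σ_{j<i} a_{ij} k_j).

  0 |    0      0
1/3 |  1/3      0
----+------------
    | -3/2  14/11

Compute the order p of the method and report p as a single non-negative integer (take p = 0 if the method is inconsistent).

0

b = (-3/2, 14/11)
c = (0, 1/3)
Σ b_i: (-3/2)·1 + 14/11·1 = -5/22 ≠ 1 ⇒ order 0.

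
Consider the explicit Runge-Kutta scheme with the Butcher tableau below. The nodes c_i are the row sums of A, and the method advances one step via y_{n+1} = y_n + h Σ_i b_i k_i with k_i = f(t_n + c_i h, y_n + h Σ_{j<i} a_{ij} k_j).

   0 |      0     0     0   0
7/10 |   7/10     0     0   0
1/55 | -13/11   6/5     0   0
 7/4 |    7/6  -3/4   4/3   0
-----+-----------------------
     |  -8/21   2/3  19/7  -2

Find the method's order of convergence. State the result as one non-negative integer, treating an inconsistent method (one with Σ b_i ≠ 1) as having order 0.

b = (-8/21, 2/3, 19/7, -2)
c = (0, 7/10, 1/55, 7/4)
Ac = (0, 0, 21/25, -661/1320)
Σ b_i: (-8/21)·1 + 2/3·1 + 19/7·1 + (-2)·1 = 1 ✓
b·c: 2/3·7/10 + 19/7·1/55 + (-2)·7/4 = -6893/2310 ≠ 1/2 ⇒ order 1.

1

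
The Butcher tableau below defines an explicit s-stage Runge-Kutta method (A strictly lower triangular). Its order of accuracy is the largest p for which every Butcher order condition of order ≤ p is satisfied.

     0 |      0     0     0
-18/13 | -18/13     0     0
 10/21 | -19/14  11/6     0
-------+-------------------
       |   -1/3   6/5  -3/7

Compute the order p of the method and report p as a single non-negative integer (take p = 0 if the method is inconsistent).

0

b = (-1/3, 6/5, -3/7)
c = (0, -18/13, 10/21)
Ac = (0, 0, -33/13)
Σ b_i: (-1/3)·1 + 6/5·1 + (-3/7)·1 = 46/105 ≠ 1 ⇒ order 0.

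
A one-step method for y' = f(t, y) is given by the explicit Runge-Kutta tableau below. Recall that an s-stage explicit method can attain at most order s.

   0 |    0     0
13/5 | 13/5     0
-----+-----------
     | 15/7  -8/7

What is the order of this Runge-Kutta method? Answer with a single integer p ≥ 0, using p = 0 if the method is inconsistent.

b = (15/7, -8/7)
c = (0, 13/5)
Σ b_i: 15/7·1 + (-8/7)·1 = 1 ✓
b·c: (-8/7)·13/5 = -104/35 ≠ 1/2 ⇒ order 1.

1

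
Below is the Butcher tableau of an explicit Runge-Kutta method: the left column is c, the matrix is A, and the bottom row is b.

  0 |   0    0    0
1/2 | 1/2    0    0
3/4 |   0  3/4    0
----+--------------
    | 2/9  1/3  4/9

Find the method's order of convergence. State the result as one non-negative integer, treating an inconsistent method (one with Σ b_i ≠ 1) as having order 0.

b = (2/9, 1/3, 4/9)
c = (0, 1/2, 3/4)
Ac = (0, 0, 3/8)
Σ b_i: 2/9·1 + 1/3·1 + 4/9·1 = 1 ✓
b·c: 1/3·1/2 + 4/9·3/4 = 1/2 ✓
b·c²: 1/3·1/4 + 4/9·9/16 = 1/3 ✓
b·Ac: 4/9·3/8 = 1/6 ✓; 3 stages ⇒ order 3.

3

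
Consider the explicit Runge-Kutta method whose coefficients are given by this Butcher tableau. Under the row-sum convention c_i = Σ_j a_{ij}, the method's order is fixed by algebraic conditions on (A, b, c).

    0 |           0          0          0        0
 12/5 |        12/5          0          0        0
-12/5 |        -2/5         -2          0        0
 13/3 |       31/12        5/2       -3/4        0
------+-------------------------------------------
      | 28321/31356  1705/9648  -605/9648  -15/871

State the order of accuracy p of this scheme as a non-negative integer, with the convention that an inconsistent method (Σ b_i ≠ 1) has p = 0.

b = (28321/31356, 1705/9648, -605/9648, -15/871)
c = (0, 12/5, -12/5, 13/3)
Ac = (0, 0, -24/5, 39/5)
Σ b_i: 28321/31356·1 + 1705/9648·1 + (-605/9648)·1 + (-15/871)·1 = 1 ✓
b·c: 1705/9648·12/5 + (-605/9648)·(-12/5) + (-15/871)·13/3 = 1/2 ✓
b·c²: 1705/9648·144/25 + (-605/9648)·144/25 + (-15/871)·169/9 = 1/3 ✓
b·Ac: (-605/9648)·(-24/5) + (-15/871)·39/5 = 1/6 ✓
b·c³: 1705/9648·1728/125 + (-605/9648)·(-1728/125) + (-15/871)·2197/27 = 28771/15075 ≠ 1/4 ⇒ order 3.
b·(c∘Ac): (-605/9648)·288/25 + (-15/871)·169/5 = -437/335 ≠ 1/8
b·Ac²: (-605/9648)·(-288/25) + (-15/871)·252/25 = 478/871 ≠ 1/12
b·A²c: (-15/871)·18/5 = -54/871 ≠ 1/24

3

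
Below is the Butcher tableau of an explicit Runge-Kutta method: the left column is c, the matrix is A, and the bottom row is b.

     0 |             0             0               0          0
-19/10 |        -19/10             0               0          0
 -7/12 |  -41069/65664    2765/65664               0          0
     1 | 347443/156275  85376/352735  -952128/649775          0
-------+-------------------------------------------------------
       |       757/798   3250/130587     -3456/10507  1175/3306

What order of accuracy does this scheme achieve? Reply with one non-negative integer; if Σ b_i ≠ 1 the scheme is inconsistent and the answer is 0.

b = (757/798, 3250/130587, -3456/10507, 1175/3306)
c = (0, -19/10, -7/12, 1)
Ac = (0, 0, -553/6912, 464/1175)
Σ b_i: 757/798·1 + 3250/130587·1 + (-3456/10507)·1 + 1175/3306·1 = 1 ✓
b·c: 3250/130587·(-19/10) + (-3456/10507)·(-7/12) + 1175/3306·1 = 1/2 ✓
b·c²: 3250/130587·361/100 + (-3456/10507)·49/144 + 1175/3306·1 = 1/3 ✓
b·Ac: (-3456/10507)·(-553/6912) + 1175/3306·464/1175 = 1/6 ✓
b·c³: 3250/130587·(-6859/1000) + (-3456/10507)·(-343/1728) + 1175/3306·1 = 1/4 ✓
b·(c∘Ac): (-3456/10507)·3871/82944 + 1175/3306·464/1175 = 1/8 ✓
b·Ac²: (-3456/10507)·10507/69120 + 1175/3306·2204/5875 = 1/12 ✓
b·A²c: 1175/3306·551/4700 = 1/24 ✓; 4 stages ⇒ order 4.

4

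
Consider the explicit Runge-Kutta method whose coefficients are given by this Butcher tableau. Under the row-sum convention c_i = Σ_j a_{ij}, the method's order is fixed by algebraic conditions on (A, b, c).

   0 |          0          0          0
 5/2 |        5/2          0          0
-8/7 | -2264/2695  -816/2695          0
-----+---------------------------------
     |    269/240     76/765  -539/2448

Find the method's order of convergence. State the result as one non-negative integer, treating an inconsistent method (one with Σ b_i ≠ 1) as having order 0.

3

b = (269/240, 76/765, -539/2448)
c = (0, 5/2, -8/7)
Ac = (0, 0, -408/539)
Σ b_i: 269/240·1 + 76/765·1 + (-539/2448)·1 = 1 ✓
b·c: 76/765·5/2 + (-539/2448)·(-8/7) = 1/2 ✓
b·c²: 76/765·25/4 + (-539/2448)·64/49 = 1/3 ✓
b·Ac: (-539/2448)·(-408/539) = 1/6 ✓; 3 stages ⇒ order 3.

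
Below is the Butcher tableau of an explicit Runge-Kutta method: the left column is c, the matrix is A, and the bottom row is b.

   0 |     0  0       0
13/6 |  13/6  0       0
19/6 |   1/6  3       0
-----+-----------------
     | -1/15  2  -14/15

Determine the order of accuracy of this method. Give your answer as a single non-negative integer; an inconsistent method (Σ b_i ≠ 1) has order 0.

b = (-1/15, 2, -14/15)
c = (0, 13/6, 19/6)
Ac = (0, 0, 13/2)
Σ b_i: (-1/15)·1 + 2·1 + (-14/15)·1 = 1 ✓
b·c: 2·13/6 + (-14/15)·19/6 = 62/45 ≠ 1/2 ⇒ order 1.

1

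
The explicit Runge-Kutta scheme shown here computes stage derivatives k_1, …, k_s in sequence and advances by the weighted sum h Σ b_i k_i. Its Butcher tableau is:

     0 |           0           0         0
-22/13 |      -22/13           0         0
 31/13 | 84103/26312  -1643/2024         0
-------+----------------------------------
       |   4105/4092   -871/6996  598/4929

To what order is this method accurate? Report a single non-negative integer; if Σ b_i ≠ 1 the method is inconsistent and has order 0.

3

b = (4105/4092, -871/6996, 598/4929)
c = (0, -22/13, 31/13)
Ac = (0, 0, 1643/1196)
Σ b_i: 4105/4092·1 + (-871/6996)·1 + 598/4929·1 = 1 ✓
b·c: (-871/6996)·(-22/13) + 598/4929·31/13 = 1/2 ✓
b·c²: (-871/6996)·484/169 + 598/4929·961/169 = 1/3 ✓
b·Ac: 598/4929·1643/1196 = 1/6 ✓; 3 stages ⇒ order 3.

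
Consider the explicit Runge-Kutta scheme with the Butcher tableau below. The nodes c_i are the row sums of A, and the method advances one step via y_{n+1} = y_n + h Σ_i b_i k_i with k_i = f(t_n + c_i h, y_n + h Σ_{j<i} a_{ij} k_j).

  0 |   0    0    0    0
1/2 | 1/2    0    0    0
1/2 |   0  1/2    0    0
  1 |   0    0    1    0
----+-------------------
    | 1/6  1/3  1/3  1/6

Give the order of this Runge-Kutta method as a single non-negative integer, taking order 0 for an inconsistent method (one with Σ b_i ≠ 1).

4

b = (1/6, 1/3, 1/3, 1/6)
c = (0, 1/2, 1/2, 1)
Ac = (0, 0, 1/4, 1/2)
Σ b_i: 1/6·1 + 1/3·1 + 1/3·1 + 1/6·1 = 1 ✓
b·c: 1/3·1/2 + 1/3·1/2 + 1/6·1 = 1/2 ✓
b·c²: 1/3·1/4 + 1/3·1/4 + 1/6·1 = 1/3 ✓
b·Ac: 1/3·1/4 + 1/6·1/2 = 1/6 ✓
b·c³: 1/3·1/8 + 1/3·1/8 + 1/6·1 = 1/4 ✓
b·(c∘Ac): 1/3·1/8 + 1/6·1/2 = 1/8 ✓
b·Ac²: 1/3·1/8 + 1/6·1/4 = 1/12 ✓
b·A²c: 1/6·1/4 = 1/24 ✓; 4 stages ⇒ order 4.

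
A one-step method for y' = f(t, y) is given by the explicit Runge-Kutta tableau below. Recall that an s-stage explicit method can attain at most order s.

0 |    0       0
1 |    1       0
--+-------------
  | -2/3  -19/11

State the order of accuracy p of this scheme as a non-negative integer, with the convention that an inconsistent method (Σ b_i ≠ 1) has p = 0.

b = (-2/3, -19/11)
c = (0, 1)
Σ b_i: (-2/3)·1 + (-19/11)·1 = -79/33 ≠ 1 ⇒ order 0.

0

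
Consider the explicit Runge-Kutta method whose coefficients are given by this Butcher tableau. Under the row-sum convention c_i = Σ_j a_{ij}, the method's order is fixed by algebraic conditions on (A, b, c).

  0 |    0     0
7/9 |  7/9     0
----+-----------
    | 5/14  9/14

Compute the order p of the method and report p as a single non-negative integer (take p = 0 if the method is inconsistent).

b = (5/14, 9/14)
c = (0, 7/9)
Σ b_i: 5/14·1 + 9/14·1 = 1 ✓
b·c: 9/14·7/9 = 1/2 ✓; 2 stages ⇒ order 2.

2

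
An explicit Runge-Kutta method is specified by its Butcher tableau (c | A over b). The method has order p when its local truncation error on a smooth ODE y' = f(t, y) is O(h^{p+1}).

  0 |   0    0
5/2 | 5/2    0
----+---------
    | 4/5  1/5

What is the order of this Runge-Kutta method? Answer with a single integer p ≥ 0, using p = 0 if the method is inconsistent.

2

b = (4/5, 1/5)
c = (0, 5/2)
Σ b_i: 4/5·1 + 1/5·1 = 1 ✓
b·c: 1/5·5/2 = 1/2 ✓; 2 stages ⇒ order 2.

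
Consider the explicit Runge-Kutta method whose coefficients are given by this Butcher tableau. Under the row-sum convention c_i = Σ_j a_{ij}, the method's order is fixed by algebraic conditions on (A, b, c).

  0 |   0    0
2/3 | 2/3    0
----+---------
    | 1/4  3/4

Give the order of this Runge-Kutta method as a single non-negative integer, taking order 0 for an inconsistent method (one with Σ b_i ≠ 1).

b = (1/4, 3/4)
c = (0, 2/3)
Σ b_i: 1/4·1 + 3/4·1 = 1 ✓
b·c: 3/4·2/3 = 1/2 ✓; 2 stages ⇒ order 2.

2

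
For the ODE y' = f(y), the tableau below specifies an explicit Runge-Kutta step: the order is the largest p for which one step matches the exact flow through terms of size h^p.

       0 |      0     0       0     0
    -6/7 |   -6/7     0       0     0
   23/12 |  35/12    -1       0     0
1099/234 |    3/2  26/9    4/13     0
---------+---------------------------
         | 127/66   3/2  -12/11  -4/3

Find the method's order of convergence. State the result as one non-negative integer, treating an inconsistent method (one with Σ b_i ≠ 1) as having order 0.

1

b = (127/66, 3/2, -12/11, -4/3)
c = (0, -6/7, 23/12, 1099/234)
Ac = (0, 0, 6/7, -515/273)
Σ b_i: 127/66·1 + 3/2·1 + (-12/11)·1 + (-4/3)·1 = 1 ✓
b·c: 3/2·(-6/7) + (-12/11)·23/12 + (-4/3)·1099/234 = -260506/27027 ≠ 1/2 ⇒ order 1.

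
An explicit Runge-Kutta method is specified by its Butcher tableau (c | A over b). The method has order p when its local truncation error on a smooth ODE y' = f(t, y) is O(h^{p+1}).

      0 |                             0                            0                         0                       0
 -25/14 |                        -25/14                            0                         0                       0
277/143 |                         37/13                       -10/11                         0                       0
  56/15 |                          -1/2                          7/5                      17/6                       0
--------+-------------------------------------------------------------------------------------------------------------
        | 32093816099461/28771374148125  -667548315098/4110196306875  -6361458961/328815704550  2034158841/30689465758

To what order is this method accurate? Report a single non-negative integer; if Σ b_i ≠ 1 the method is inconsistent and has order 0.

b = (32093816099461/28771374148125, -667548315098/4110196306875, -6361458961/328815704550, 2034158841/30689465758)
c = (0, -25/14, 277/143, 56/15)
Ac = (0, 0, 125/77, 1282/429)
Σ b_i: 32093816099461/28771374148125·1 + (-667548315098/4110196306875)·1 + (-6361458961/328815704550)·1 + 2034158841/30689465758·1 = 1 ✓
b·c: (-667548315098/4110196306875)·(-25/14) + (-6361458961/328815704550)·277/143 + 2034158841/30689465758·56/15 = 1/2 ✓
b·c²: (-667548315098/4110196306875)·625/196 + (-6361458961/328815704550)·76729/20449 + 2034158841/30689465758·3136/225 = 1/3 ✓
b·Ac: (-6361458961/328815704550)·125/77 + 2034158841/30689465758·1282/429 = 1/6 ✓
b·c³: (-667548315098/4110196306875)·(-15625/2744) + (-6361458961/328815704550)·21253933/2924207 + 2034158841/30689465758·175616/3375 = 13933157942627009/3291445202545500 ≠ 1/4 ⇒ order 3.
b·(c∘Ac): (-6361458961/328815704550)·34625/11011 + 2034158841/30689465758·71792/6435 = 312405241943/460341986370 ≠ 1/8
b·Ac²: (-6361458961/328815704550)·(-3125/1078) + 2034158841/30689465758·25929877/1717716 = 389524311872149/368641862685096 ≠ 1/12
b·A²c: 2034158841/30689465758·2125/462 = 130987501125/429652520612 ≠ 1/24

3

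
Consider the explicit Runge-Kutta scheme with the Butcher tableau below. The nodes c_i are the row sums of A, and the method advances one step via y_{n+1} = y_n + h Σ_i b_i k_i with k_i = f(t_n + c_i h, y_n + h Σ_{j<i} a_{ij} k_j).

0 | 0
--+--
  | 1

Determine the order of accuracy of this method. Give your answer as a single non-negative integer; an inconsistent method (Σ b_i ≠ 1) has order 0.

1

b = (1)
c = (0)
Σ b_i: 1·1 = 1 ✓; 1 stage ⇒ order 1.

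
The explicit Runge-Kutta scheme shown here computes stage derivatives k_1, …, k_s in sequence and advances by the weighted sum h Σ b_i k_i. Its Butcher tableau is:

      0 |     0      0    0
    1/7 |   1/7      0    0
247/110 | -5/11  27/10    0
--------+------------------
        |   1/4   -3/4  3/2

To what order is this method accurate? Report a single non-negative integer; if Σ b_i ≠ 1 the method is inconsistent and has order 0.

1

b = (1/4, -3/4, 3/2)
c = (0, 1/7, 247/110)
Ac = (0, 0, 27/70)
Σ b_i: 1/4·1 + (-3/4)·1 + 3/2·1 = 1 ✓
b·c: (-3/4)·1/7 + 3/2·247/110 = 2511/770 ≠ 1/2 ⇒ order 1.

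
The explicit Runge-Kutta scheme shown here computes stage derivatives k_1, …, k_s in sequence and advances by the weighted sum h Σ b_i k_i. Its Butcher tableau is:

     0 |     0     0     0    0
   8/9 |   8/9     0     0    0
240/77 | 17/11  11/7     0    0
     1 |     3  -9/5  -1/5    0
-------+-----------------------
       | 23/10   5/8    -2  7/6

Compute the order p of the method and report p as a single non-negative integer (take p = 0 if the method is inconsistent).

0

b = (23/10, 5/8, -2, 7/6)
c = (0, 8/9, 240/77, 1)
Ac = (0, 0, 88/63, -856/385)
Σ b_i: 23/10·1 + 5/8·1 + (-2)·1 + 7/6·1 = 251/120 ≠ 1 ⇒ order 0.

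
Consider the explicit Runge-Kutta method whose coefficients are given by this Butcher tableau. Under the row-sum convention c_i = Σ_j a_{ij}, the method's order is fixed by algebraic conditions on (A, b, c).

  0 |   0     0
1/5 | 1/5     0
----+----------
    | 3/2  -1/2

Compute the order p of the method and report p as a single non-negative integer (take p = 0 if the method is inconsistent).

b = (3/2, -1/2)
c = (0, 1/5)
Σ b_i: 3/2·1 + (-1/2)·1 = 1 ✓
b·c: (-1/2)·1/5 = -1/10 ≠ 1/2 ⇒ order 1.

1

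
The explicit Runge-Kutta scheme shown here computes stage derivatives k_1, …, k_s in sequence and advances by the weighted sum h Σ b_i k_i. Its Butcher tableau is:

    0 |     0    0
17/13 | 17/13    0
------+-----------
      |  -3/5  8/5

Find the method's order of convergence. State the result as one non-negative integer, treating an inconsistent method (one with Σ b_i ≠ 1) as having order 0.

b = (-3/5, 8/5)
c = (0, 17/13)
Σ b_i: (-3/5)·1 + 8/5·1 = 1 ✓
b·c: 8/5·17/13 = 136/65 ≠ 1/2 ⇒ order 1.

1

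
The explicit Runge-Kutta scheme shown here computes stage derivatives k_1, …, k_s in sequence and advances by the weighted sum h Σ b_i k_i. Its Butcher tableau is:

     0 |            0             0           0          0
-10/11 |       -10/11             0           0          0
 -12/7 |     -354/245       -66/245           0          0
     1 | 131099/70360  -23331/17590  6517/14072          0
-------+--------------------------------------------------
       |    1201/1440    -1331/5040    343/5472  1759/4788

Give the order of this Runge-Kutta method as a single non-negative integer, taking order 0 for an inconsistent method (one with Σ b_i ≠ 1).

b = (1201/1440, -1331/5040, 343/5472, 1759/4788)
c = (0, -10/11, -12/7, 1)
Ac = (0, 0, 12/49, 1449/3518)
Σ b_i: 1201/1440·1 + (-1331/5040)·1 + 343/5472·1 + 1759/4788·1 = 1 ✓
b·c: (-1331/5040)·(-10/11) + 343/5472·(-12/7) + 1759/4788·1 = 1/2 ✓
b·c²: (-1331/5040)·100/121 + 343/5472·144/49 + 1759/4788·1 = 1/3 ✓
b·Ac: 343/5472·12/49 + 1759/4788·1449/3518 = 1/6 ✓
b·c³: (-1331/5040)·(-1000/1331) + 343/5472·(-1728/343) + 1759/4788·1 = 1/4 ✓
b·(c∘Ac): 343/5472·(-144/343) + 1759/4788·1449/3518 = 1/8 ✓
b·Ac²: 343/5472·(-120/539) + 1759/4788·5124/19349 = 1/12 ✓
b·A²c: 1759/4788·399/3518 = 1/24 ✓; 4 stages ⇒ order 4.

4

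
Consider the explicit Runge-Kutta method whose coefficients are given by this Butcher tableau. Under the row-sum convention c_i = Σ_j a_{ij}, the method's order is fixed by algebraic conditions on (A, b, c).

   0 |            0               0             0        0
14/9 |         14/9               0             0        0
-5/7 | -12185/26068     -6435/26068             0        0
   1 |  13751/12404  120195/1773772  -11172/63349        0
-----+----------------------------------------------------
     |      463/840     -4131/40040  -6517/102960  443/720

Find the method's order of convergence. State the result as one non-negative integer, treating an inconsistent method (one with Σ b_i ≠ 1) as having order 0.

4

b = (463/840, -4131/40040, -6517/102960, 443/720)
c = (0, 14/9, -5/7, 1)
Ac = (0, 0, -715/1862, 205/886)
Σ b_i: 463/840·1 + (-4131/40040)·1 + (-6517/102960)·1 + 443/720·1 = 1 ✓
b·c: (-4131/40040)·14/9 + (-6517/102960)·(-5/7) + 443/720·1 = 1/2 ✓
b·c²: (-4131/40040)·196/81 + (-6517/102960)·25/49 + 443/720·1 = 1/3 ✓
b·Ac: (-6517/102960)·(-715/1862) + 443/720·205/886 = 1/6 ✓
b·c³: (-4131/40040)·2744/729 + (-6517/102960)·(-125/343) + 443/720·1 = 1/4 ✓
b·(c∘Ac): (-6517/102960)·3575/13034 + 443/720·205/886 = 1/8 ✓
b·Ac²: (-6517/102960)·(-715/1197) + 443/720·295/3987 = 1/12 ✓
b·A²c: 443/720·30/443 = 1/24 ✓; 4 stages ⇒ order 4.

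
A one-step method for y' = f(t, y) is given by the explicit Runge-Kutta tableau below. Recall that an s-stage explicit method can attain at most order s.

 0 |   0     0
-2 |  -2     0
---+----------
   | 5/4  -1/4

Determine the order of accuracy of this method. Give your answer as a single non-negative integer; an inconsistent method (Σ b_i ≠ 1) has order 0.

2

b = (5/4, -1/4)
c = (0, -2)
Σ b_i: 5/4·1 + (-1/4)·1 = 1 ✓
b·c: (-1/4)·(-2) = 1/2 ✓; 2 stages ⇒ order 2.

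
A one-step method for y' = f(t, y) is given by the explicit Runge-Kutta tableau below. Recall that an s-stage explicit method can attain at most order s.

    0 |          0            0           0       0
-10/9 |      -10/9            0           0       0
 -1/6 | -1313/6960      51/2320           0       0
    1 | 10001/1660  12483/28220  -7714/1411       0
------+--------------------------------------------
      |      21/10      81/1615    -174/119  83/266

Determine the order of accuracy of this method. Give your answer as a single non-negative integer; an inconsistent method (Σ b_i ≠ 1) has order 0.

b = (21/10, 81/1615, -174/119, 83/266)
c = (0, -10/9, -1/6, 1)
Ac = (0, 0, -17/696, 209/498)
Σ b_i: 21/10·1 + 81/1615·1 + (-174/119)·1 + 83/266·1 = 1 ✓
b·c: 81/1615·(-10/9) + (-174/119)·(-1/6) + 83/266·1 = 1/2 ✓
b·c²: 81/1615·100/81 + (-174/119)·1/36 + 83/266·1 = 1/3 ✓
b·Ac: (-174/119)·(-17/696) + 83/266·209/498 = 1/6 ✓
b·c³: 81/1615·(-1000/729) + (-174/119)·(-1/216) + 83/266·1 = 1/4 ✓
b·(c∘Ac): (-174/119)·17/4176 + 83/266·209/498 = 1/8 ✓
b·Ac²: (-174/119)·85/3132 + 83/266·589/1494 = 1/12 ✓
b·A²c: 83/266·133/996 = 1/24 ✓; 4 stages ⇒ order 4.

4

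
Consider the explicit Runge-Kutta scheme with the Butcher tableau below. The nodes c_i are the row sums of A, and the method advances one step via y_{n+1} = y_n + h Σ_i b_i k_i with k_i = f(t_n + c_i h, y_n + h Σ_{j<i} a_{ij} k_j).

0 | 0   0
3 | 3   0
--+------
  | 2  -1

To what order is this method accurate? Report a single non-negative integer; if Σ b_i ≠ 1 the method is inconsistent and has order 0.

1

b = (2, -1)
c = (0, 3)
Σ b_i: 2·1 + (-1)·1 = 1 ✓
b·c: (-1)·3 = -3 ≠ 1/2 ⇒ order 1.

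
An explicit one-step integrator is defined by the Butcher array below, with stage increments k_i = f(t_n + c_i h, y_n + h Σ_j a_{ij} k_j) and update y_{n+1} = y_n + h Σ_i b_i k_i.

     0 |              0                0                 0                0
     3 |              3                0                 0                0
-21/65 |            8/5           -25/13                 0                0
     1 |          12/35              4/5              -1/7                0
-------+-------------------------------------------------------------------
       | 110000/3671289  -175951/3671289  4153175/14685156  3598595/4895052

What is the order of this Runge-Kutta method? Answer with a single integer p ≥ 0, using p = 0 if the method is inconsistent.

3

b = (110000/3671289, -175951/3671289, 4153175/14685156, 3598595/4895052)
c = (0, 3, -21/65, 1)
Ac = (0, 0, -75/13, 159/65)
Σ b_i: 110000/3671289·1 + (-175951/3671289)·1 + 4153175/14685156·1 + 3598595/4895052·1 = 1 ✓
b·c: (-175951/3671289)·3 + 4153175/14685156·(-21/65) + 3598595/4895052·1 = 1/2 ✓
b·c²: (-175951/3671289)·9 + 4153175/14685156·441/4225 + 3598595/4895052·1 = 1/3 ✓
b·Ac: 4153175/14685156·(-75/13) + 3598595/4895052·159/65 = 1/6 ✓
b·c³: (-175951/3671289)·27 + 4153175/14685156·(-9261/274625) + 3598595/4895052·1 = -90425593/159089190 ≠ 1/4 ⇒ order 3.
b·(c∘Ac): 4153175/14685156·315/169 + 3598595/4895052·159/65 = 948591/407921 ≠ 1/8
b·Ac²: 4153175/14685156·(-225/13) + 3598595/4895052·30357/4225 = 20535661/53029730 ≠ 1/12
b·A²c: 3598595/4895052·75/91 = 988625/1631684 ≠ 1/24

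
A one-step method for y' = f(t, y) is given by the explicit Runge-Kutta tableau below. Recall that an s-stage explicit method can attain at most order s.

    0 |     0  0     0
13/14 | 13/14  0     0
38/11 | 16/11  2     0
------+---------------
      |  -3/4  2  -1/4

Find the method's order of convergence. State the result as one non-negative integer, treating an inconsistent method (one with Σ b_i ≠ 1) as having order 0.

b = (-3/4, 2, -1/4)
c = (0, 13/14, 38/11)
Ac = (0, 0, 13/7)
Σ b_i: (-3/4)·1 + 2·1 + (-1/4)·1 = 1 ✓
b·c: 2·13/14 + (-1/4)·38/11 = 153/154 ≠ 1/2 ⇒ order 1.

1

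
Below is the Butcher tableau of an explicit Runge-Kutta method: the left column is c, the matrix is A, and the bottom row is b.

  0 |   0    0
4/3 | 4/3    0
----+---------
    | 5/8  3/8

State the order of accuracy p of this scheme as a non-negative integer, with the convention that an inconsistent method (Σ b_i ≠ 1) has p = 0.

2

b = (5/8, 3/8)
c = (0, 4/3)
Σ b_i: 5/8·1 + 3/8·1 = 1 ✓
b·c: 3/8·4/3 = 1/2 ✓; 2 stages ⇒ order 2.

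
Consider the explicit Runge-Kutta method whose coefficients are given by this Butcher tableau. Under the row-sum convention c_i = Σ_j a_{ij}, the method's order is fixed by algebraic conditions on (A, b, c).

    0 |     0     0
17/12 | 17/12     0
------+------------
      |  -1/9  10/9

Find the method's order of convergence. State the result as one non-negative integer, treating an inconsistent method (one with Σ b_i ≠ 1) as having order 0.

b = (-1/9, 10/9)
c = (0, 17/12)
Σ b_i: (-1/9)·1 + 10/9·1 = 1 ✓
b·c: 10/9·17/12 = 85/54 ≠ 1/2 ⇒ order 1.

1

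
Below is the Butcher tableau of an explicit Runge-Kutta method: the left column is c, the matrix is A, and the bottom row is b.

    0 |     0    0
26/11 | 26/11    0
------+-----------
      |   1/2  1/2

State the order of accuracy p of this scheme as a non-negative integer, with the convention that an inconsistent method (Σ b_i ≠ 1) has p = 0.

b = (1/2, 1/2)
c = (0, 26/11)
Σ b_i: 1/2·1 + 1/2·1 = 1 ✓
b·c: 1/2·26/11 = 13/11 ≠ 1/2 ⇒ order 1.

1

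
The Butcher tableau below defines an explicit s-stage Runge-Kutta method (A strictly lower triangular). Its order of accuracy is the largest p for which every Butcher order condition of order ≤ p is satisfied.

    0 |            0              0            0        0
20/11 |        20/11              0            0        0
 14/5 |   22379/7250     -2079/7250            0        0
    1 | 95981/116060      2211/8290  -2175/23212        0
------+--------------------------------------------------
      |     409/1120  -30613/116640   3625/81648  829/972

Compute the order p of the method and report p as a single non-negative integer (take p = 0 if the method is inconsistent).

b = (409/1120, -30613/116640, 3625/81648, 829/972)
c = (0, 20/11, 14/5, 1)
Ac = (0, 0, -378/725, 369/1658)
Σ b_i: 409/1120·1 + (-30613/116640)·1 + 3625/81648·1 + 829/972·1 = 1 ✓
b·c: (-30613/116640)·20/11 + 3625/81648·14/5 + 829/972·1 = 1/2 ✓
b·c²: (-30613/116640)·400/121 + 3625/81648·196/25 + 829/972·1 = 1/3 ✓
b·Ac: 3625/81648·(-378/725) + 829/972·369/1658 = 1/6 ✓
b·c³: (-30613/116640)·8000/1331 + 3625/81648·2744/125 + 829/972·1 = 1/4 ✓
b·(c∘Ac): 3625/81648·(-5292/3625) + 829/972·369/1658 = 1/8 ✓
b·Ac²: 3625/81648·(-1512/1595) + 829/972·1341/9119 = 1/12 ✓
b·A²c: 829/972·81/1658 = 1/24 ✓; 4 stages ⇒ order 4.

4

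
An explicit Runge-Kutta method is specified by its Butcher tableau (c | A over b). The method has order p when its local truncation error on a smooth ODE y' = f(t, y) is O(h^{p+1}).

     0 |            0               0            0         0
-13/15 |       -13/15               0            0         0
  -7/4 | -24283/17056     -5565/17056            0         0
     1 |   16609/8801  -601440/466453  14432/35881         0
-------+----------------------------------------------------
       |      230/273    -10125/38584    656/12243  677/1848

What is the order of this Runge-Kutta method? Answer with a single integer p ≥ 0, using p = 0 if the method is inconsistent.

4

b = (230/273, -10125/38584, 656/12243, 677/1848)
c = (0, -13/15, -7/4, 1)
Ac = (0, 0, 371/1312, 280/677)
Σ b_i: 230/273·1 + (-10125/38584)·1 + 656/12243·1 + 677/1848·1 = 1 ✓
b·c: (-10125/38584)·(-13/15) + 656/12243·(-7/4) + 677/1848·1 = 1/2 ✓
b·c²: (-10125/38584)·169/225 + 656/12243·49/16 + 677/1848·1 = 1/3 ✓
b·Ac: 656/12243·371/1312 + 677/1848·280/677 = 1/6 ✓
b·c³: (-10125/38584)·(-2197/3375) + 656/12243·(-343/64) + 677/1848·1 = 1/4 ✓
b·(c∘Ac): 656/12243·(-2597/5248) + 677/1848·280/677 = 1/8 ✓
b·Ac²: 656/12243·(-4823/19680) + 677/1848·2674/10155 = 1/12 ✓
b·A²c: 677/1848·77/677 = 1/24 ✓; 4 stages ⇒ order 4.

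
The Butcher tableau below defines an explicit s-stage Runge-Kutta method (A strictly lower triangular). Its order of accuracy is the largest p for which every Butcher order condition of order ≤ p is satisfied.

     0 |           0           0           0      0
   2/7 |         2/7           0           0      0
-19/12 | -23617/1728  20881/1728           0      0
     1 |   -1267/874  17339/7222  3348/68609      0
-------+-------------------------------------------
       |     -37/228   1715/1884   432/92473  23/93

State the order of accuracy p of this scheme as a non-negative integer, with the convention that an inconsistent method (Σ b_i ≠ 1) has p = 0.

4

b = (-37/228, 1715/1884, 432/92473, 23/93)
c = (0, 2/7, -19/12, 1)
Ac = (0, 0, 2983/864, 14/23)
Σ b_i: (-37/228)·1 + 1715/1884·1 + 432/92473·1 + 23/93·1 = 1 ✓
b·c: 1715/1884·2/7 + 432/92473·(-19/12) + 23/93·1 = 1/2 ✓
b·c²: 1715/1884·4/49 + 432/92473·361/144 + 23/93·1 = 1/3 ✓
b·Ac: 432/92473·2983/864 + 23/93·14/23 = 1/6 ✓
b·c³: 1715/1884·8/343 + 432/92473·(-6859/1728) + 23/93·1 = 1/4 ✓
b·(c∘Ac): 432/92473·(-56677/10368) + 23/93·14/23 = 1/8 ✓
b·Ac²: 432/92473·2983/3024 + 23/93·205/644 = 1/12 ✓
b·A²c: 23/93·31/184 = 1/24 ✓; 4 stages ⇒ order 4.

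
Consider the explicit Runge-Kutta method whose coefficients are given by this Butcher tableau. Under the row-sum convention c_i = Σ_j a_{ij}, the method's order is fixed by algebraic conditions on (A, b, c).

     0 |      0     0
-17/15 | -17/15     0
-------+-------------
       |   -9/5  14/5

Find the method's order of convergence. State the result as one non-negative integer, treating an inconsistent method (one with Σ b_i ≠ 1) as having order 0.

1

b = (-9/5, 14/5)
c = (0, -17/15)
Σ b_i: (-9/5)·1 + 14/5·1 = 1 ✓
b·c: 14/5·(-17/15) = -238/75 ≠ 1/2 ⇒ order 1.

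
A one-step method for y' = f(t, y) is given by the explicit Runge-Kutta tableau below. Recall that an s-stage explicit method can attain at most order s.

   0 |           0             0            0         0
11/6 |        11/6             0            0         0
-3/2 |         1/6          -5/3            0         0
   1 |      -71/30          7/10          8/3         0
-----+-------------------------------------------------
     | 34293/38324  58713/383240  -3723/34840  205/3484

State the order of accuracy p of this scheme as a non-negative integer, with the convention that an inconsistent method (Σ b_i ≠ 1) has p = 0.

b = (34293/38324, 58713/383240, -3723/34840, 205/3484)
c = (0, 11/6, -3/2, 1)
Ac = (0, 0, -55/18, -163/60)
Σ b_i: 34293/38324·1 + 58713/383240·1 + (-3723/34840)·1 + 205/3484·1 = 1 ✓
b·c: 58713/383240·11/6 + (-3723/34840)·(-3/2) + 205/3484·1 = 1/2 ✓
b·c²: 58713/383240·121/36 + (-3723/34840)·9/4 + 205/3484·1 = 1/3 ✓
b·Ac: (-3723/34840)·(-55/18) + 205/3484·(-163/60) = 1/6 ✓
b·c³: 58713/383240·1331/216 + (-3723/34840)·(-27/8) + 205/3484·1 = 171019/125424 ≠ 1/4 ⇒ order 3.
b·(c∘Ac): (-3723/34840)·55/12 + 205/3484·(-163/60) = -54319/83616 ≠ 1/8
b·Ac²: (-3723/34840)·(-605/108) + 205/3484·3007/360 = 34181/31356 ≠ 1/12
b·A²c: 205/3484·(-220/27) = -11275/23517 ≠ 1/24

3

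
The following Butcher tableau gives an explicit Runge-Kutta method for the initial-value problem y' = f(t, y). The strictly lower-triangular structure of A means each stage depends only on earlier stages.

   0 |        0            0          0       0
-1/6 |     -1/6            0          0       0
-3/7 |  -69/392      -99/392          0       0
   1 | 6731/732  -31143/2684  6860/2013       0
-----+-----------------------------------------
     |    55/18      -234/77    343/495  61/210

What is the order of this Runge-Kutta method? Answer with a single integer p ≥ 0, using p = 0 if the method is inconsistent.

b = (55/18, -234/77, 343/495, 61/210)
c = (0, -1/6, -3/7, 1)
Ac = (0, 0, 33/784, 231/488)
Σ b_i: 55/18·1 + (-234/77)·1 + 343/495·1 + 61/210·1 = 1 ✓
b·c: (-234/77)·(-1/6) + 343/495·(-3/7) + 61/210·1 = 1/2 ✓
b·c²: (-234/77)·1/36 + 343/495·9/49 + 61/210·1 = 1/3 ✓
b·Ac: 343/495·33/784 + 61/210·231/488 = 1/6 ✓
b·c³: (-234/77)·(-1/216) + 343/495·(-27/343) + 61/210·1 = 1/4 ✓
b·(c∘Ac): 343/495·(-99/5488) + 61/210·231/488 = 1/8 ✓
b·Ac²: 343/495·(-11/1568) + 61/210·889/2928 = 1/12 ✓
b·A²c: 61/210·35/244 = 1/24 ✓; 4 stages ⇒ order 4.

4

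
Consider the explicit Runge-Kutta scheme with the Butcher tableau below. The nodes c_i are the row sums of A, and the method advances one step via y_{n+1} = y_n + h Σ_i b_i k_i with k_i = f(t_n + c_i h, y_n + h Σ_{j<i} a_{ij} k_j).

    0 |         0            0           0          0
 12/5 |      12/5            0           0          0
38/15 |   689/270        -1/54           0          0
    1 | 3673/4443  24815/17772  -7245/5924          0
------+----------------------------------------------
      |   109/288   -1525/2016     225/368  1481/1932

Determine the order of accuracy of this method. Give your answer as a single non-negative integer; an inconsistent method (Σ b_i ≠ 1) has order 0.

4

b = (109/288, -1525/2016, 225/368, 1481/1932)
c = (0, 12/5, 38/15, 1)
Ac = (0, 0, -2/45, 749/2962)
Σ b_i: 109/288·1 + (-1525/2016)·1 + 225/368·1 + 1481/1932·1 = 1 ✓
b·c: (-1525/2016)·12/5 + 225/368·38/15 + 1481/1932·1 = 1/2 ✓
b·c²: (-1525/2016)·144/25 + 225/368·1444/225 + 1481/1932·1 = 1/3 ✓
b·Ac: 225/368·(-2/45) + 1481/1932·749/2962 = 1/6 ✓
b·c³: (-1525/2016)·1728/125 + 225/368·54872/3375 + 1481/1932·1 = 1/4 ✓
b·(c∘Ac): 225/368·(-76/675) + 1481/1932·749/2962 = 1/8 ✓
b·Ac²: 225/368·(-8/75) + 1481/1932·287/1481 = 1/12 ✓
b·A²c: 1481/1932·161/2962 = 1/24 ✓; 4 stages ⇒ order 4.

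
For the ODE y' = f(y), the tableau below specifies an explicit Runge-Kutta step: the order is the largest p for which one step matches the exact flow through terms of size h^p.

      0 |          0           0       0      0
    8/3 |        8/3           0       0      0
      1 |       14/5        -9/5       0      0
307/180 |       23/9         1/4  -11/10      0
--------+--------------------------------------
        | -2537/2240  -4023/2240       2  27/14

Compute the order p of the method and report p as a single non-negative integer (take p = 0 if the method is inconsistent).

b = (-2537/2240, -4023/2240, 2, 27/14)
c = (0, 8/3, 1, 307/180)
Ac = (0, 0, -24/5, -13/30)
Σ b_i: (-2537/2240)·1 + (-4023/2240)·1 + 2·1 + 27/14·1 = 1 ✓
b·c: (-4023/2240)·8/3 + 2·1 + 27/14·307/180 = 1/2 ✓
b·c²: (-4023/2240)·64/9 + 2·1 + 27/14·94249/32400 = -86711/16800 ≠ 1/3 ⇒ order 2.
b·Ac: 2·(-24/5) + 27/14·(-13/30) = -1461/140 ≠ 1/6

2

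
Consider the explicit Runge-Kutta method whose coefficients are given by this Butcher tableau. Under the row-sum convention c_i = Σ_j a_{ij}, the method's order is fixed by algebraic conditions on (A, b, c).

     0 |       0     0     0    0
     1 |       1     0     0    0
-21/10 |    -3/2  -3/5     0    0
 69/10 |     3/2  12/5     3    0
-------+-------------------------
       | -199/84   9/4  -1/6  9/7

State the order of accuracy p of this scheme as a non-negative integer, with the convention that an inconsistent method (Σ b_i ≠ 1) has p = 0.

1

b = (-199/84, 9/4, -1/6, 9/7)
c = (0, 1, -21/10, 69/10)
Ac = (0, 0, -3/5, -39/10)
Σ b_i: (-199/84)·1 + 9/4·1 + (-1/6)·1 + 9/7·1 = 1 ✓
b·c: 9/4·1 + (-1/6)·(-21/10) + 9/7·69/10 = 803/70 ≠ 1/2 ⇒ order 1.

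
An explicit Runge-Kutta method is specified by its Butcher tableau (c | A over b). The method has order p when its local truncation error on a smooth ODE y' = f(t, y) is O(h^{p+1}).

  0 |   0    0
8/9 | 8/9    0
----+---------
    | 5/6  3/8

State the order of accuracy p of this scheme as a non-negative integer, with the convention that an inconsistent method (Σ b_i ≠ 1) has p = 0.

b = (5/6, 3/8)
c = (0, 8/9)
Σ b_i: 5/6·1 + 3/8·1 = 29/24 ≠ 1 ⇒ order 0.

0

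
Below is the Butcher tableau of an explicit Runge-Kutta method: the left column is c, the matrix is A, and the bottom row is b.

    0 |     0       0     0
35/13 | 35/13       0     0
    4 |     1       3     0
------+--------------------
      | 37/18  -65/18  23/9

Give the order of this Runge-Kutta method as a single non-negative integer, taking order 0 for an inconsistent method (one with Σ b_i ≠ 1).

b = (37/18, -65/18, 23/9)
c = (0, 35/13, 4)
Ac = (0, 0, 105/13)
Σ b_i: 37/18·1 + (-65/18)·1 + 23/9·1 = 1 ✓
b·c: (-65/18)·35/13 + 23/9·4 = 1/2 ✓
b·c²: (-65/18)·1225/169 + 23/9·16 = 3443/234 ≠ 1/3 ⇒ order 2.
b·Ac: 23/9·105/13 = 805/39 ≠ 1/6

2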